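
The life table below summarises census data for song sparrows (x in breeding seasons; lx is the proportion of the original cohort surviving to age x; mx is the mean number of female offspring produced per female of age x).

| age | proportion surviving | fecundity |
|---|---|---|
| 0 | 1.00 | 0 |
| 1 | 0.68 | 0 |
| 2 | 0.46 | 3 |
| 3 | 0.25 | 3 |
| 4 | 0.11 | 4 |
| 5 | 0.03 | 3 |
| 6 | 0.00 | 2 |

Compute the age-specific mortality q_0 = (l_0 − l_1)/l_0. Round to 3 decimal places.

q_0 = (l_0 − l_1) / l_0 = (1 − 0.68) / 1
     = 0.32 / 1 = 0.32 → 0.320

0.320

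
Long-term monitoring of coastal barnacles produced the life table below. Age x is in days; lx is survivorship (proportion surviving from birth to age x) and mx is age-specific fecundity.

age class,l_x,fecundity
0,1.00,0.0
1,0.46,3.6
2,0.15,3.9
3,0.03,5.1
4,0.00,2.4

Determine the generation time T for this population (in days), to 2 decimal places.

lx·mx: 0, 1.656, 0.585, 0.153, 0 → R0 = 2.394
x·lx·mx: 0, 1.656, 1.17, 0.459, 0 → Σ = 3.285
T = 3.285 / 2.394 = 1.37218… → 1.37

1.37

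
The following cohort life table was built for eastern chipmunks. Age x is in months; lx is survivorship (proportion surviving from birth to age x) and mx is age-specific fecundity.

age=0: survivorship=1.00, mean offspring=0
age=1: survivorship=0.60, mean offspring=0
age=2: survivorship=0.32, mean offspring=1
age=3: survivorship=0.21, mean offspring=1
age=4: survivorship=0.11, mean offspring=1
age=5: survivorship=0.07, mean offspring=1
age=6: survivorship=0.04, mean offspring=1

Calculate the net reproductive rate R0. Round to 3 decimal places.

lx·mx by age: 0, 0, 0.32, 0.21, 0.11, 0.07, 0.04
R0 = Σ lx·mx = 0.75 → 0.750

0.750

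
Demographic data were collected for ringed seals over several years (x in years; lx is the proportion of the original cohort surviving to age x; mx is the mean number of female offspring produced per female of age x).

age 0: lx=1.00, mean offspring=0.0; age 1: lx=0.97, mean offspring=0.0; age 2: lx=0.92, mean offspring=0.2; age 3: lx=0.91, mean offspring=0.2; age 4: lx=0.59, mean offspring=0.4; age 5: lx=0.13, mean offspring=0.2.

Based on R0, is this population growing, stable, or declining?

declining

R0 = Σ lx·mx = 0 + 0 + 0.184 + 0.182 + 0.236 + 0.026 = 0.628
R0 < 1, so the population is declining.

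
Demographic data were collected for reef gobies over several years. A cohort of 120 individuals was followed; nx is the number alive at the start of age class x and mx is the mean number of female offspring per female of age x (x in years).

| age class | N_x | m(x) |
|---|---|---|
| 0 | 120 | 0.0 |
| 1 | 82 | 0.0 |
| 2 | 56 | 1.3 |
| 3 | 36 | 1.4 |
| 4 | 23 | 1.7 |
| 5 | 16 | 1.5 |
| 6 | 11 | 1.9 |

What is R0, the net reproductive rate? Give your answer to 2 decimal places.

1.73

lx = nx/n0 = nx/120: 1, 0.68333…, 0.46667…, 0.3, 0.19167…, 0.13333…, 0.09167…
lx·mx by age: 0, 0, 0.606667…, 0.42, 0.325833…, 0.2…, 0.174167…
R0 = Σ lx·mx = 1.726667… → 1.73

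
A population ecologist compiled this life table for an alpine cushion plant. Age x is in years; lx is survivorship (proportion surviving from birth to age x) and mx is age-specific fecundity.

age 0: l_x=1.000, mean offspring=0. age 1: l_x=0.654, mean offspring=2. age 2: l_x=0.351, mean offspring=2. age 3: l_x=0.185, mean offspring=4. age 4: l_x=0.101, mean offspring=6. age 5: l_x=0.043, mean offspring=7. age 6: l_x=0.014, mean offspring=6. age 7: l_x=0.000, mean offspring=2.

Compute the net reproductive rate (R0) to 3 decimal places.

3.741

lx·mx by age: 0, 1.308, 0.702, 0.74, 0.606, 0.301, 0.084, 0
R0 = Σ lx·mx = 3.741 → 3.741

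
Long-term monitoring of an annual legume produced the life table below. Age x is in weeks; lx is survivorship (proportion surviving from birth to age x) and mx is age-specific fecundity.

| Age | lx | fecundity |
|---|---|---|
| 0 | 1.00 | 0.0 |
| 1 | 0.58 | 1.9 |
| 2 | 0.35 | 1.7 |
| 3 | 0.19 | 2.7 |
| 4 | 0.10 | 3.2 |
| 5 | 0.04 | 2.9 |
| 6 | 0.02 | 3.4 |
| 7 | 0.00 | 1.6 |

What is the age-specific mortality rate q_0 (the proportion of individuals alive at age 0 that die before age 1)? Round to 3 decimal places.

q_0 = (l_0 − l_1) / l_0 = (1 − 0.58) / 1
     = 0.42 / 1 = 0.42 → 0.420

0.420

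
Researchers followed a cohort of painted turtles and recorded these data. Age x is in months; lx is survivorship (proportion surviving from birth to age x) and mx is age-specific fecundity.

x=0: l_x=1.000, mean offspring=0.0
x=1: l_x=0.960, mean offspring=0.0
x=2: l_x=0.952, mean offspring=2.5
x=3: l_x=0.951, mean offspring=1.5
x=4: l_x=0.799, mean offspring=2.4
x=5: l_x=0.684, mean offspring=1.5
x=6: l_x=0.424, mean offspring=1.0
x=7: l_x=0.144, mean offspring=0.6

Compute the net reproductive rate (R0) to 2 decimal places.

7.26

lx·mx by age: 0, 0, 2.38, 1.4265, 1.9176, 1.026, 0.424, 0.0864
R0 = Σ lx·mx = 7.2605 → 7.26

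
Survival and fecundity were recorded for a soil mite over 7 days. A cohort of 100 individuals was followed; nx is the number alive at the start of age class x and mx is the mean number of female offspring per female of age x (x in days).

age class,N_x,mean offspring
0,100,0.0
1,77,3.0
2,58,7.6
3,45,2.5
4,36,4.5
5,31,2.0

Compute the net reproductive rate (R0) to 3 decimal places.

lx = nx/n0 = nx/100: 1, 0.77, 0.58, 0.45, 0.36, 0.31
lx·mx by age: 0, 2.31, 4.408, 1.125, 1.62, 0.62
R0 = Σ lx·mx = 10.083 → 10.083

10.083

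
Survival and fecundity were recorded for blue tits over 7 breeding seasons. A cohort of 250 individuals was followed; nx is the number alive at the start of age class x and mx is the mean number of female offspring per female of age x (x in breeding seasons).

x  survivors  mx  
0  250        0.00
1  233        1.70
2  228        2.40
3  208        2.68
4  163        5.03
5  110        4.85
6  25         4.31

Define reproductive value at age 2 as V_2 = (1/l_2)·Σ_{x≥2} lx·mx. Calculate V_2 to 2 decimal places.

11.25

lx = nx/n0 = nx/250: 1, 0.932, 0.912, 0.832, 0.652, 0.44, 0.1
lx·mx for x ≥ 2: 2.1888, 2.22976, 3.27956, 2.134, 0.431 → sum = 10.26312
V_2 = 10.26312 / l_2 = 10.26312 / 0.912 = 11.253421… → 11.25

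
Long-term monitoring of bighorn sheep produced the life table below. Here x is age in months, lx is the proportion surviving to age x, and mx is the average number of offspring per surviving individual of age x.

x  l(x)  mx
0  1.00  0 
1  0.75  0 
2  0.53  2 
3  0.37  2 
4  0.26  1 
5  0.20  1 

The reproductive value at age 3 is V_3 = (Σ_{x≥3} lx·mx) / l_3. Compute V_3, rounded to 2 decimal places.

3.24

lx·mx for x ≥ 3: 0.74, 0.26, 0.2 → sum = 1.2
V_3 = 1.2 / l_3 = 1.2 / 0.37 = 3.243243… → 3.24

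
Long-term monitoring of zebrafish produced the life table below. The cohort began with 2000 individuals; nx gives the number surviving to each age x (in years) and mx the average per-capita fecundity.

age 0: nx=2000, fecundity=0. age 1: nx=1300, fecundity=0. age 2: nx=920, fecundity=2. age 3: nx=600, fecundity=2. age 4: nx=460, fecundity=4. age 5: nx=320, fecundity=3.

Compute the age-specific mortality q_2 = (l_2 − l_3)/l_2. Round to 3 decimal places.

0.348

lx = nx/n0 = nx/2000: 1, 0.65, 0.46, 0.3, 0.23, 0.16
q_2 = (l_2 − l_3) / l_2 = (0.46 − 0.3) / 0.46
     = 0.16 / 0.46 = 0.347826… → 0.348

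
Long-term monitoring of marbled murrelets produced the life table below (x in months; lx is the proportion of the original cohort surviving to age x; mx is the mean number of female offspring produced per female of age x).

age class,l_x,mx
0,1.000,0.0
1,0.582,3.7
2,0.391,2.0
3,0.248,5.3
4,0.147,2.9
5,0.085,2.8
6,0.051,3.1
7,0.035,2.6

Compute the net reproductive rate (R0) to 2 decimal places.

lx·mx by age: 0, 2.1534, 0.782, 1.3144, 0.4263, 0.238, 0.1581, 0.091
R0 = Σ lx·mx = 5.1632 → 5.16

5.16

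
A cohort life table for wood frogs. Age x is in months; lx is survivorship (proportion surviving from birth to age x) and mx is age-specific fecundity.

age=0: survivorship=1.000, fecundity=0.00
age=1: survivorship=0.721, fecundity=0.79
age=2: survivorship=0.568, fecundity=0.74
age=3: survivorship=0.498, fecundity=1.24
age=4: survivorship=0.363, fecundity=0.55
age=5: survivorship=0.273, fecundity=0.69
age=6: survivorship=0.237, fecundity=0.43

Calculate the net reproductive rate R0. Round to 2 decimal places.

2.10

lx·mx by age: 0, 0.56959, 0.42032, 0.61752, 0.19965, 0.18837, 0.10191
R0 = Σ lx·mx = 2.09736 → 2.10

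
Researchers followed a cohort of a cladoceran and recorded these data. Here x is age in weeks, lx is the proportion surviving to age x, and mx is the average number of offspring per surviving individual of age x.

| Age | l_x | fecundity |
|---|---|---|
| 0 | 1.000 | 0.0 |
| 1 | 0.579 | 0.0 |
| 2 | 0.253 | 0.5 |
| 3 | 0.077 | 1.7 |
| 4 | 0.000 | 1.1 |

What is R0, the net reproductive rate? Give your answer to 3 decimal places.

0.257

lx·mx by age: 0, 0, 0.1265, 0.1309, 0
R0 = Σ lx·mx = 0.2574 → 0.257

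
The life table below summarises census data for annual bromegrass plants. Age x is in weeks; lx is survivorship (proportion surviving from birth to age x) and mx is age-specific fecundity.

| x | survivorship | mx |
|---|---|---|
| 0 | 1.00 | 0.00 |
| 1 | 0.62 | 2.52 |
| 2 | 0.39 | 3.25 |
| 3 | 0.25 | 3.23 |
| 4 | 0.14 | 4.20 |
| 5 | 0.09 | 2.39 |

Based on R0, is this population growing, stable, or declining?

growing

R0 = Σ lx·mx = 0 + 1.5624 + 1.2675 + 0.8075 + 0.588 + 0.2151 = 4.4405
R0 > 1, so the population is growing.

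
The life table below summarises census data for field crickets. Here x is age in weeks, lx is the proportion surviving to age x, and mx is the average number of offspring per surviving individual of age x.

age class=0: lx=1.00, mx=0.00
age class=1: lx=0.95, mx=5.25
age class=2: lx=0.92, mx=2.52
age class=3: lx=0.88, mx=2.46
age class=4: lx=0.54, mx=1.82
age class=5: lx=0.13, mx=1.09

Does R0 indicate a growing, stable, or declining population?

growing

R0 = Σ lx·mx = 0 + 4.9875 + 2.3184 + 2.1648 + 0.9828 + 0.1417 = 10.5952
R0 > 1, so the population is growing.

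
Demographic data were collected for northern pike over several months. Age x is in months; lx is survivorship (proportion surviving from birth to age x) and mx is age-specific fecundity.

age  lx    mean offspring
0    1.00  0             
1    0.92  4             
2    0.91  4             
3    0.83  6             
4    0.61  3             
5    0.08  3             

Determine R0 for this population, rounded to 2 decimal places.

14.37

lx·mx by age: 0, 3.68, 3.64, 4.98, 1.83, 0.24
R0 = Σ lx·mx = 14.37 → 14.37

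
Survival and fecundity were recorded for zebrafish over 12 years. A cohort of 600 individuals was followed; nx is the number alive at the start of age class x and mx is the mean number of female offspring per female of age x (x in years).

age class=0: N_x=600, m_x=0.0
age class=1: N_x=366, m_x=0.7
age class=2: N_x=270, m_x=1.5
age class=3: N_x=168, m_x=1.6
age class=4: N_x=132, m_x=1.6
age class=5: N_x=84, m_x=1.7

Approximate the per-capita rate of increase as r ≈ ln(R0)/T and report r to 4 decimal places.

0.2847

lx = nx/n0 = nx/600: 1, 0.61, 0.45, 0.28, 0.22, 0.14
R0 = Σ lx·mx = 0 + 0.427 + 0.675 + 0.448 + 0.352 + 0.238 = 2.14
Σ x·lx·mx = 5.719; T = 5.719/2.14 = 2.67243…
r ≈ ln(R0)/T = ln(2.14)/2.67243… = 0.284687… → 0.2847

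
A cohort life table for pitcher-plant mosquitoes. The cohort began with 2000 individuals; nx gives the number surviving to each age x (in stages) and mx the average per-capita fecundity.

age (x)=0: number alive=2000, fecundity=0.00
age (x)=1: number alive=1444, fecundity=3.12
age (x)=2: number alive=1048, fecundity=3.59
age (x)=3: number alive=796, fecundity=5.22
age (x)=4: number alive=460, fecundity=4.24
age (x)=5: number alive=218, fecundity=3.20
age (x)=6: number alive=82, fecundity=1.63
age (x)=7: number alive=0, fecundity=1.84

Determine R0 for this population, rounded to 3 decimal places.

lx = nx/n0 = nx/2000: 1, 0.722, 0.524, 0.398, 0.23, 0.109, 0.041, 0
lx·mx by age: 0, 2.25264, 1.88116, 2.07756, 0.9752, 0.3488, 0.06683, 0
R0 = Σ lx·mx = 7.60219 → 7.602

7.602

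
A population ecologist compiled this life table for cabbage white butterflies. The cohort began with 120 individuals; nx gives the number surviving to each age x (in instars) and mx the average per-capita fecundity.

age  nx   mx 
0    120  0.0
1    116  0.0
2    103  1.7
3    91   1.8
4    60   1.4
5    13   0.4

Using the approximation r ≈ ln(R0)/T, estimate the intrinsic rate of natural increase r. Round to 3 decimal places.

lx = nx/n0 = nx/120: 1, 0.96667…, 0.85833…, 0.75833…, 0.5, 0.10833…
R0 = Σ lx·mx = 0 + 0 + 1.45917… + 1.365… + 0.7 + 0.04333… = 3.5675…
Σ x·lx·mx = 10.03…; T = 10.03…/3.5675… = 2.81149…
r ≈ ln(R0)/T = ln(3.5675…)/2.81149… = 0.45238… → 0.452

0.452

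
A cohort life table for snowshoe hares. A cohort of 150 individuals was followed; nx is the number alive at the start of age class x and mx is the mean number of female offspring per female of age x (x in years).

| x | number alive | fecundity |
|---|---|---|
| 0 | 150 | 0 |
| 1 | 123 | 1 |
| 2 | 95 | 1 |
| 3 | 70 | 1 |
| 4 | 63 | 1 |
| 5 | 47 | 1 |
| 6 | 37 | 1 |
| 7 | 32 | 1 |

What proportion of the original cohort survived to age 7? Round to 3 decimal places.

0.213

l_7 = n_7/n_0 = 32/150 = 0.213333… → 0.213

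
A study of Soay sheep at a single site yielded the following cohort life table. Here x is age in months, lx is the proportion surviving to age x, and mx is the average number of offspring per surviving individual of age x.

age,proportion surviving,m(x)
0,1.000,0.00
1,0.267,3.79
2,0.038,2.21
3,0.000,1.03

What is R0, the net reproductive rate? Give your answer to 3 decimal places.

1.096

lx·mx by age: 0, 1.01193, 0.08398, 0
R0 = Σ lx·mx = 1.09591 → 1.096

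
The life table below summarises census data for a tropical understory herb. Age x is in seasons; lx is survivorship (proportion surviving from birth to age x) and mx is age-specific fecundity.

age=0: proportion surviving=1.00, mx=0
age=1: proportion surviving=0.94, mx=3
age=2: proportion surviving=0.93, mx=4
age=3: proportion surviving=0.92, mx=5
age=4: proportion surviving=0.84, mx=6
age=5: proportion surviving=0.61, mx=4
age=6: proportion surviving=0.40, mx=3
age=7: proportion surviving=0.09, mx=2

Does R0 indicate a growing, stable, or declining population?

R0 = Σ lx·mx = 0 + 2.82 + 3.72 + 4.6 + 5.04 + 2.44 + 1.2 + 0.18 = 20
R0 > 1, so the population is growing.

growing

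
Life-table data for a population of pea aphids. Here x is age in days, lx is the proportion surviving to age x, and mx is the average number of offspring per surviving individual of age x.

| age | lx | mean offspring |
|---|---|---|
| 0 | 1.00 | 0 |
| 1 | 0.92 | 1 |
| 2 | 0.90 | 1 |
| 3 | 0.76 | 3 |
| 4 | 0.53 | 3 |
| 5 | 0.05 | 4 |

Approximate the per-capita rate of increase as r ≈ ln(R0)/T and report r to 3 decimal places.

0.617

R0 = Σ lx·mx = 0 + 0.92 + 0.9 + 2.28 + 1.59 + 0.2 = 5.89
Σ x·lx·mx = 16.92; T = 16.92/5.89 = 2.87267…
r ≈ ln(R0)/T = ln(5.89)/2.87267… = 0.61729… → 0.617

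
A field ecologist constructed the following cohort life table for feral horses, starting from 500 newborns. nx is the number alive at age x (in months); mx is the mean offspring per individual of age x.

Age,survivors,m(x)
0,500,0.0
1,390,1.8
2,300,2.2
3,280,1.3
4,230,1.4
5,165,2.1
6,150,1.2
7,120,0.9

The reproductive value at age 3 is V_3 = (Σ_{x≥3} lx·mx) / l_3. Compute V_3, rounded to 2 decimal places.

4.72

lx = nx/n0 = nx/500: 1, 0.78, 0.6, 0.56, 0.46, 0.33, 0.3, 0.24
lx·mx for x ≥ 3: 0.728, 0.644, 0.693, 0.36, 0.216 → sum = 2.641
V_3 = 2.641 / l_3 = 2.641 / 0.56 = 4.716071… → 4.72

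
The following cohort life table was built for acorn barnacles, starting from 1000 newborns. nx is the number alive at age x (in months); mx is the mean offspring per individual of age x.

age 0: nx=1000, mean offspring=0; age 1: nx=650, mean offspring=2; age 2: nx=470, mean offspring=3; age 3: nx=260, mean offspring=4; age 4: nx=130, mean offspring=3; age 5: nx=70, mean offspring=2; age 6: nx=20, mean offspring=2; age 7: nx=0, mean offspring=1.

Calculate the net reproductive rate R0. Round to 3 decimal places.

lx = nx/n0 = nx/1000: 1, 0.65, 0.47, 0.26, 0.13, 0.07, 0.02, 0
lx·mx by age: 0, 1.3, 1.41, 1.04, 0.39, 0.14, 0.04, 0
R0 = Σ lx·mx = 4.32 → 4.320

4.320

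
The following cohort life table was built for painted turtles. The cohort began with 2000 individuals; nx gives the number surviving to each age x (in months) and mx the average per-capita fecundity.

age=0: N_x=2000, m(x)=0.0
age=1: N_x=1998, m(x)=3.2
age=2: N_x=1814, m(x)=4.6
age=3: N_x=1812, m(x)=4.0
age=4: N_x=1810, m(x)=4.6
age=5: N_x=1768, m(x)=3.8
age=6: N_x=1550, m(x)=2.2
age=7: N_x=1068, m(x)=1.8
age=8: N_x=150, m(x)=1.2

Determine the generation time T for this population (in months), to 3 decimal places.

lx = nx/n0 = nx/2000: 1, 0.999, 0.907, 0.906, 0.905, 0.884, 0.775, 0.534, 0.075
lx·mx: 0, 3.1968, 4.1722, 3.624, 4.163, 3.3592, 1.705, 0.9612, 0.09 → R0 = 21.2714
x·lx·mx: 0, 3.1968, 8.3444, 10.872, 16.652, 16.796, 10.23, 6.7284, 0.72 → Σ = 73.5396
T = 73.5396 / 21.2714 = 3.457205… → 3.457

3.457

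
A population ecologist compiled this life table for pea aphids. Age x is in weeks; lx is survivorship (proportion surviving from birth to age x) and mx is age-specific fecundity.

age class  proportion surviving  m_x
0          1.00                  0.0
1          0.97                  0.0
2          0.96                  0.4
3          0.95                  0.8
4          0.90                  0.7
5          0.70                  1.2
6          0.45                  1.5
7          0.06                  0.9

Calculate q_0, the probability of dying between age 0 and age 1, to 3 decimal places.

0.030

q_0 = (l_0 − l_1) / l_0 = (1 − 0.97) / 1
     = 0.03 / 1 = 0.03 → 0.030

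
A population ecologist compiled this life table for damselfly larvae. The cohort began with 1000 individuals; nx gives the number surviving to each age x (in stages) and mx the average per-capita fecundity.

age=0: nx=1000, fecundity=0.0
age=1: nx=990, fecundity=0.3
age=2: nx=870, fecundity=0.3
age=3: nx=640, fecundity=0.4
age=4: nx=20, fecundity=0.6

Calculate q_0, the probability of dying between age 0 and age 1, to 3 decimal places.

lx = nx/n0 = nx/1000: 1, 0.99, 0.87, 0.64, 0.02
q_0 = (l_0 − l_1) / l_0 = (1 − 0.99) / 1
     = 0.01 / 1 = 0.01 → 0.010

0.010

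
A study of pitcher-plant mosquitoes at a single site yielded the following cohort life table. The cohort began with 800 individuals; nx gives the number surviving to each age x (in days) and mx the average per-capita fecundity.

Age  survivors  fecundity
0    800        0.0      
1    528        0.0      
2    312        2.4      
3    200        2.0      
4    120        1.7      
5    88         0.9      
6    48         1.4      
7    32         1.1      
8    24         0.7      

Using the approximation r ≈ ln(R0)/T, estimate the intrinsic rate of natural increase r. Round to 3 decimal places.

0.219

lx = nx/n0 = nx/800: 1, 0.66, 0.39, 0.25, 0.15, 0.11, 0.06, 0.04, 0.03
R0 = Σ lx·mx = 0 + 0 + 0.936 + 0.5 + 0.255 + 0.099 + 0.084 + 0.044 + 0.021 = 1.939
Σ x·lx·mx = 5.867; T = 5.867/1.939 = 3.02579…
r ≈ ln(R0)/T = ln(1.939)/3.02579… = 0.21884… → 0.219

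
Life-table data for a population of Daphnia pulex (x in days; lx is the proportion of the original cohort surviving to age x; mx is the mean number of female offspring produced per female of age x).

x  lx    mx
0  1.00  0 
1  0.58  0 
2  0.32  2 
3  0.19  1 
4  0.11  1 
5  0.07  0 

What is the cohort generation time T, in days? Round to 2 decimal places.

2.44

lx·mx: 0, 0, 0.64, 0.19, 0.11, 0 → R0 = 0.94
x·lx·mx: 0, 0, 1.28, 0.57, 0.44, 0 → Σ = 2.29
T = 2.29 / 0.94 = 2.43617… → 2.44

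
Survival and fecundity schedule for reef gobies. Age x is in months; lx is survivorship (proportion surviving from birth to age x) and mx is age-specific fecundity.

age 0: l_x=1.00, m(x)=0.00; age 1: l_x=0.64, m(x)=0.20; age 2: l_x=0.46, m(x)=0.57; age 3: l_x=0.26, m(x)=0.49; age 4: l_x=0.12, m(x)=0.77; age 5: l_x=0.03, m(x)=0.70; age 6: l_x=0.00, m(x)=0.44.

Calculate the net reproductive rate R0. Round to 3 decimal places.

lx·mx by age: 0, 0.128, 0.2622, 0.1274, 0.0924, 0.021, 0
R0 = Σ lx·mx = 0.631 → 0.631

0.631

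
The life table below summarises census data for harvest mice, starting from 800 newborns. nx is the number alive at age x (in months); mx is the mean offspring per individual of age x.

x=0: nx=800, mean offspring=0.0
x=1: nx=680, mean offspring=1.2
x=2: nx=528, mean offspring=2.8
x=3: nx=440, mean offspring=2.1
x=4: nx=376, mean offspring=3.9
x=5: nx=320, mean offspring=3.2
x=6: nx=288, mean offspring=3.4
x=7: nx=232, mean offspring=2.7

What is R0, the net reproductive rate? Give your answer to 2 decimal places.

9.14

lx = nx/n0 = nx/800: 1, 0.85, 0.66, 0.55, 0.47, 0.4, 0.36, 0.29
lx·mx by age: 0, 1.02, 1.848, 1.155, 1.833, 1.28, 1.224, 0.783
R0 = Σ lx·mx = 9.143 → 9.14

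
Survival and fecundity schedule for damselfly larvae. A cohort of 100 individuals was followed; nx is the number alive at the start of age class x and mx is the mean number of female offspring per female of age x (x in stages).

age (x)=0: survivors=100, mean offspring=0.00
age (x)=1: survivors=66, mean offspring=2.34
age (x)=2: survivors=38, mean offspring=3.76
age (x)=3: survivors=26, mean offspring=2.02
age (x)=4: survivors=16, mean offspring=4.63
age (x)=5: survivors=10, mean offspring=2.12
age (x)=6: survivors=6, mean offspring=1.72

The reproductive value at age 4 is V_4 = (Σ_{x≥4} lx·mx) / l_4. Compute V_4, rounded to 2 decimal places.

lx = nx/n0 = nx/100: 1, 0.66, 0.38, 0.26, 0.16, 0.1, 0.06
lx·mx for x ≥ 4: 0.7408, 0.212, 0.1032 → sum = 1.056
V_4 = 1.056 / l_4 = 1.056 / 0.16 = 6.6 → 6.60

6.60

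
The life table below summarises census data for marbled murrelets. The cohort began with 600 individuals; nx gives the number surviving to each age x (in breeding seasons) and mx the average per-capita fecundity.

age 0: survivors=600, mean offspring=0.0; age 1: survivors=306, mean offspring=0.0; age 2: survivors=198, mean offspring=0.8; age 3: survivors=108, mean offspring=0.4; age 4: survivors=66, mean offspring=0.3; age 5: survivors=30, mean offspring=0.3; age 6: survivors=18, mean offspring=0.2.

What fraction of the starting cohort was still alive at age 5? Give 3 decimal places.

0.050

l_5 = n_5/n_0 = 30/600 = 0.05 → 0.050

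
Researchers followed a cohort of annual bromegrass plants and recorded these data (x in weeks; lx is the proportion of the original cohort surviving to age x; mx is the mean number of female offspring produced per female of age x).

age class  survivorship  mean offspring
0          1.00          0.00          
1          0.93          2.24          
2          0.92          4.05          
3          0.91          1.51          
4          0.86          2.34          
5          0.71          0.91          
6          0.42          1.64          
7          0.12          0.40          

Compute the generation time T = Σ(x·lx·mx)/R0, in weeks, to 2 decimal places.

lx·mx: 0, 2.0832, 3.726, 1.3741, 2.0124, 0.6461, 0.6888, 0.048 → R0 = 10.5786
x·lx·mx: 0, 2.0832, 7.452, 4.1223, 8.0496, 3.2305, 4.1328, 0.336 → Σ = 29.4064
T = 29.4064 / 10.5786 = 2.779801… → 2.78

2.78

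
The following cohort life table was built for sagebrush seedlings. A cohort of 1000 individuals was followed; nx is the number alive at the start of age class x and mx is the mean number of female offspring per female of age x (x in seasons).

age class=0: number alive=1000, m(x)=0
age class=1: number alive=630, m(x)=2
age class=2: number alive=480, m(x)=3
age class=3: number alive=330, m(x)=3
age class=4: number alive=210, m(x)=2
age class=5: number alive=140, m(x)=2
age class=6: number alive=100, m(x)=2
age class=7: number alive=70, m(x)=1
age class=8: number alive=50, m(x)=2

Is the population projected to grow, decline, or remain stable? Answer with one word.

lx = nx/n0 = nx/1000: 1, 0.63, 0.48, 0.33, 0.21, 0.14, 0.1, 0.07, 0.05
R0 = Σ lx·mx = 0 + 1.26 + 1.44 + 0.99 + 0.42 + 0.28 + 0.2 + 0.07 + 0.1 = 4.76
R0 > 1, so the population is growing.

growing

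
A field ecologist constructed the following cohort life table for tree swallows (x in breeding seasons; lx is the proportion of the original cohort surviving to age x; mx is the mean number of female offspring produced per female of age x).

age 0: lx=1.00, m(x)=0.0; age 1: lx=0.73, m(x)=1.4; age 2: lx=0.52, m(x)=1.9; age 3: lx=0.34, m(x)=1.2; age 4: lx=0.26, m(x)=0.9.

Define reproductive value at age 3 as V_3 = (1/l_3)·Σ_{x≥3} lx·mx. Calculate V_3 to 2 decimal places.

lx·mx for x ≥ 3: 0.408, 0.234 → sum = 0.642
V_3 = 0.642 / l_3 = 0.642 / 0.34 = 1.888235… → 1.89

1.89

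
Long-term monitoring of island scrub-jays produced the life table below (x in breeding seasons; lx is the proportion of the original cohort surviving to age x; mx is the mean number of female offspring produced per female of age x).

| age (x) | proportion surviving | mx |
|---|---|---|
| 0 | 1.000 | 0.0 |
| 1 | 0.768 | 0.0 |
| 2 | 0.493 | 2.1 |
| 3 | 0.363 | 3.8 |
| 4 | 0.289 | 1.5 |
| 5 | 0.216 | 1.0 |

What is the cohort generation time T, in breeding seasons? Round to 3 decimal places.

lx·mx: 0, 0, 1.0353, 1.3794, 0.4335, 0.216 → R0 = 3.0642
x·lx·mx: 0, 0, 2.0706, 4.1382, 1.734, 1.08 → Σ = 9.0228
T = 9.0228 / 3.0642 = 2.944586… → 2.945

2.945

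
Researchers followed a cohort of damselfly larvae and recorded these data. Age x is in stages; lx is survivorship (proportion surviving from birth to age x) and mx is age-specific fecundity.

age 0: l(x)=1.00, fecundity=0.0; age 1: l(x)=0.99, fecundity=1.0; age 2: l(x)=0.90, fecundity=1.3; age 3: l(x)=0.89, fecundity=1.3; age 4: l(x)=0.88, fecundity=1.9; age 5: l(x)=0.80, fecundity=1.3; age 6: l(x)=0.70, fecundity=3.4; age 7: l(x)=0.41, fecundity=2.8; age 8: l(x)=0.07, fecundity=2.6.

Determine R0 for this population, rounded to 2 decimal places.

9.74

lx·mx by age: 0, 0.99, 1.17, 1.157, 1.672, 1.04, 2.38, 1.148, 0.182
R0 = Σ lx·mx = 9.739 → 9.74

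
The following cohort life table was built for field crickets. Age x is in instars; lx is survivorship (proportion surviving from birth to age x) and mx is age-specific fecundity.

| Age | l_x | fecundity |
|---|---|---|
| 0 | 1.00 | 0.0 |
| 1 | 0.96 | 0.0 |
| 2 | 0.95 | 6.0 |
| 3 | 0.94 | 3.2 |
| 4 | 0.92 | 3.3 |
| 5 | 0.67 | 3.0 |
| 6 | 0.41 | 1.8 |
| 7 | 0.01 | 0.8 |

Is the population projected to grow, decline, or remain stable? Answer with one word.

growing

R0 = Σ lx·mx = 0 + 0 + 5.7 + 3.008 + 3.036 + 2.01 + 0.738 + 0.008 = 14.5
R0 > 1, so the population is growing.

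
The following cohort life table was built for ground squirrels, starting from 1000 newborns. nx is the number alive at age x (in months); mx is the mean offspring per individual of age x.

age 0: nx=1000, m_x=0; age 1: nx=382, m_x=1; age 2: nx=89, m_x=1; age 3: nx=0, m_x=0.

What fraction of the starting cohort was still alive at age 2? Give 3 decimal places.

l_2 = n_2/n_0 = 89/1000 = 0.089 → 0.089

0.089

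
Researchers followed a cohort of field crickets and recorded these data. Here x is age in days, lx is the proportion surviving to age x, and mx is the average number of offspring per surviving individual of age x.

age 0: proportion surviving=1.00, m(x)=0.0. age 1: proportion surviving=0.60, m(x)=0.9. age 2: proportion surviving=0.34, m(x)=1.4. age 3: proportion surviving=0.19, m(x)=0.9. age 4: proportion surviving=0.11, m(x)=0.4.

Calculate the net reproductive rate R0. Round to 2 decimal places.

1.23

lx·mx by age: 0, 0.54, 0.476, 0.171, 0.044
R0 = Σ lx·mx = 1.231 → 1.23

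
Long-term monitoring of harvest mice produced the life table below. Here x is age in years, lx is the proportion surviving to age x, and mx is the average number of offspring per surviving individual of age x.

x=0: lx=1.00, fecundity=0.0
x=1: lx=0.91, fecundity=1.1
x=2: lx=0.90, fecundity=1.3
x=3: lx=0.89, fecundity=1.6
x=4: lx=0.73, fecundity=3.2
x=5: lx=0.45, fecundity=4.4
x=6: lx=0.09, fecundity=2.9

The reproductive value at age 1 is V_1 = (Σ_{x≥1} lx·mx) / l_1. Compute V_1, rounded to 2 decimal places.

8.98

lx·mx for x ≥ 1: 1.001, 1.17, 1.424, 2.336, 1.98, 0.261 → sum = 8.172
V_1 = 8.172 / l_1 = 8.172 / 0.91 = 8.98022… → 8.98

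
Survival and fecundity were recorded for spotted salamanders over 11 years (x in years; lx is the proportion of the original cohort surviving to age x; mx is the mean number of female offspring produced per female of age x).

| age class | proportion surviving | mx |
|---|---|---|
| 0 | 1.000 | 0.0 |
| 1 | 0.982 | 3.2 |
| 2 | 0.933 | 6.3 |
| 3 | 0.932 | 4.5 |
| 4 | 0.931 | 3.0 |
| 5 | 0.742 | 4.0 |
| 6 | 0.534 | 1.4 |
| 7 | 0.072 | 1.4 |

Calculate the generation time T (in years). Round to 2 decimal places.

lx·mx: 0, 3.1424, 5.8779, 4.194, 2.793, 2.968, 0.7476, 0.1008 → R0 = 19.8237
x·lx·mx: 0, 3.1424, 11.7558, 12.582, 11.172, 14.84, 4.4856, 0.7056 → Σ = 58.6834
T = 58.6834 / 19.8237 = 2.960265… → 2.96

2.96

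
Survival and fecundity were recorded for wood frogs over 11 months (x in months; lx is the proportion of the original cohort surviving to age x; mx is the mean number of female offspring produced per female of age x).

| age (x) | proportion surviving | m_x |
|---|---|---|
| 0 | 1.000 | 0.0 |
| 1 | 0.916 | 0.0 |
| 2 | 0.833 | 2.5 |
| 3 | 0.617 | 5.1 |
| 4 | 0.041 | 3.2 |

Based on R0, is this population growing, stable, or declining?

growing

R0 = Σ lx·mx = 0 + 0 + 2.0825 + 3.1467 + 0.1312 = 5.3604
R0 > 1, so the population is growing.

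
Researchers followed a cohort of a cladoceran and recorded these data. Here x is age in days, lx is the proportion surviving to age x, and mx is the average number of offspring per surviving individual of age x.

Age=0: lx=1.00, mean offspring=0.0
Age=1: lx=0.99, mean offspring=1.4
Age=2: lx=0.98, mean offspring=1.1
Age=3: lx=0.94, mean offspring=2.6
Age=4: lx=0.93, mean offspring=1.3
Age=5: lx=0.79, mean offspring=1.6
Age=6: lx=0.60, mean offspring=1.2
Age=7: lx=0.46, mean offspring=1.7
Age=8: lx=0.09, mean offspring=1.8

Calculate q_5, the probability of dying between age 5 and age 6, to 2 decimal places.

q_5 = (l_5 − l_6) / l_5 = (0.79 − 0.6) / 0.79
     = 0.19 / 0.79 = 0.240506… → 0.24

0.24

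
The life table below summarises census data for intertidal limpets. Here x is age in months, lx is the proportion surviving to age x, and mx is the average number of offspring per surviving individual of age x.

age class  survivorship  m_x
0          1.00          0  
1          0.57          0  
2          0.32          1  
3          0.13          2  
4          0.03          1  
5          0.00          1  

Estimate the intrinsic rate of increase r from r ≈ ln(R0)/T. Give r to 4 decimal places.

R0 = Σ lx·mx = 0 + 0 + 0.32 + 0.26 + 0.03 + 0 = 0.61
Σ x·lx·mx = 1.54; T = 1.54/0.61 = 2.52459…
r ≈ ln(R0)/T = ln(0.61)/2.52459… = -0.195793… → -0.1958

-0.1958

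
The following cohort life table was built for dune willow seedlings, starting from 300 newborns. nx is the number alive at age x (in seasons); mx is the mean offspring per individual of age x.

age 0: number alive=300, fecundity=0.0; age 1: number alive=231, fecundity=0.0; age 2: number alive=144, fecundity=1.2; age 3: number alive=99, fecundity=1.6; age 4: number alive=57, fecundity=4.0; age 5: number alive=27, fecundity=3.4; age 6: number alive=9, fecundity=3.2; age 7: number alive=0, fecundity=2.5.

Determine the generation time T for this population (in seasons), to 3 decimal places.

lx = nx/n0 = nx/300: 1, 0.77, 0.48, 0.33, 0.19, 0.09, 0.03, 0
lx·mx: 0, 0, 0.576, 0.528, 0.76, 0.306, 0.096, 0 → R0 = 2.266
x·lx·mx: 0, 0, 1.152, 1.584, 3.04, 1.53, 0.576, 0 → Σ = 7.882
T = 7.882 / 2.266 = 3.478376… → 3.478

3.478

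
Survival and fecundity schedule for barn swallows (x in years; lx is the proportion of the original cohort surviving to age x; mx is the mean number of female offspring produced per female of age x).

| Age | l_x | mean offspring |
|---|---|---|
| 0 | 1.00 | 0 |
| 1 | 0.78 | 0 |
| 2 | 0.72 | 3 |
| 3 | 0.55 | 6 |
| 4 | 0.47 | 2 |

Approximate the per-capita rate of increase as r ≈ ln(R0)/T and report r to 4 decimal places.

R0 = Σ lx·mx = 0 + 0 + 2.16 + 3.3 + 0.94 = 6.4
Σ x·lx·mx = 17.98; T = 17.98/6.4 = 2.80938…
r ≈ ln(R0)/T = ln(6.4)/2.80938… = 0.660751… → 0.6608

0.6608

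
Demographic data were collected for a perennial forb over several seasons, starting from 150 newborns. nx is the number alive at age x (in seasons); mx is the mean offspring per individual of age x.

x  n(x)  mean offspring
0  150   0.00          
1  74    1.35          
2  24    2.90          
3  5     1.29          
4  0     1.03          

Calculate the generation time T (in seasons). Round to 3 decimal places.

1.469

lx = nx/n0 = nx/150: 1, 0.49333…, 0.16, 0.03333…, 0
lx·mx: 0, 0.666…, 0.464, 0.043…, 0 → R0 = 1.173…
x·lx·mx: 0, 0.666…, 0.928, 0.129…, 0 → Σ = 1.723…
T = 1.723… / 1.173… = 1.468883… → 1.469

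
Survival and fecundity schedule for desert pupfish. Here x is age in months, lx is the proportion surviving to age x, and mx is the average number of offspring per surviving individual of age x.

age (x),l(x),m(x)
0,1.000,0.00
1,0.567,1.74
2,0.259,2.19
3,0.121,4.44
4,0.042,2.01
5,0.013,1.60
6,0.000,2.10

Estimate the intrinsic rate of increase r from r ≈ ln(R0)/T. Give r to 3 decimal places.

0.414

R0 = Σ lx·mx = 0 + 0.98658 + 0.56721 + 0.53724 + 0.08442 + 0.0208 + 0 = 2.19625
Σ x·lx·mx = 4.1744; T = 4.1744/2.19625 = 1.90069…
r ≈ ln(R0)/T = ln(2.19625)/1.90069… = 0.41393… → 0.414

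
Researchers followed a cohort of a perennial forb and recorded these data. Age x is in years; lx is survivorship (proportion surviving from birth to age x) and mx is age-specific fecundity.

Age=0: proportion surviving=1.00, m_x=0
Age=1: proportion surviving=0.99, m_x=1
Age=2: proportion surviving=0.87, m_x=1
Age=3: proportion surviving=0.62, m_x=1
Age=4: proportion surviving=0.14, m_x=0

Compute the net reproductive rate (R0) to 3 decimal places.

lx·mx by age: 0, 0.99, 0.87, 0.62, 0
R0 = Σ lx·mx = 2.48 → 2.480

2.480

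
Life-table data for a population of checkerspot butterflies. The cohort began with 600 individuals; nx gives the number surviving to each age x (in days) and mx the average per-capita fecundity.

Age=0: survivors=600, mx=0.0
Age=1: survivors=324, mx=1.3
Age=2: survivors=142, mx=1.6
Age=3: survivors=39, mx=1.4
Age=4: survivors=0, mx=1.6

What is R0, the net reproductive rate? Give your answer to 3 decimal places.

lx = nx/n0 = nx/600: 1, 0.54, 0.23667…, 0.065, 0
lx·mx by age: 0, 0.702, 0.378667…, 0.091, 0
R0 = Σ lx·mx = 1.171667… → 1.172

1.172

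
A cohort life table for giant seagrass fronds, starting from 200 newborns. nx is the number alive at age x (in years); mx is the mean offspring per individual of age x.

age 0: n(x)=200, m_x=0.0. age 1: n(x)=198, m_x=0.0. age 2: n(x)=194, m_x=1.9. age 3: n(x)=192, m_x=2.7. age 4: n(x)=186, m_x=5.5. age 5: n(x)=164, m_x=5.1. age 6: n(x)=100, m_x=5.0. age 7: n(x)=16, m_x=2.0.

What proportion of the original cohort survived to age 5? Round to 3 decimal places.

0.820

l_5 = n_5/n_0 = 164/200 = 0.82 → 0.820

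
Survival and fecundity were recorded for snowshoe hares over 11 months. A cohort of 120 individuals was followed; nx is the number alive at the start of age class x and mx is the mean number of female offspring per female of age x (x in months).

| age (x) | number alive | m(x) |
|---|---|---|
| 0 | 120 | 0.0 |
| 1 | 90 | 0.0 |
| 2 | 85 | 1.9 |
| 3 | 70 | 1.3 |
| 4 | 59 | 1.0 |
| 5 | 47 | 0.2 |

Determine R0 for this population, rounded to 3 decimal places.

2.674

lx = nx/n0 = nx/120: 1, 0.75, 0.70833…, 0.58333…, 0.49167…, 0.39167…
lx·mx by age: 0, 0, 1.345833…, 0.758333…, 0.491667…, 0.078333…
R0 = Σ lx·mx = 2.674167… → 2.674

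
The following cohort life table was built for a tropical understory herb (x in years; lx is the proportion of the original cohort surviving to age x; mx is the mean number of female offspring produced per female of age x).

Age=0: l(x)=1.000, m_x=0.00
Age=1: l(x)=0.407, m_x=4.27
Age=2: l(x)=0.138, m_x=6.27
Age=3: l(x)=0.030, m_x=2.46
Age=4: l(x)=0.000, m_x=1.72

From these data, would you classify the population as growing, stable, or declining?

growing

R0 = Σ lx·mx = 0 + 1.73789 + 0.86526 + 0.0738 + 0 = 2.67695
R0 > 1, so the population is growing.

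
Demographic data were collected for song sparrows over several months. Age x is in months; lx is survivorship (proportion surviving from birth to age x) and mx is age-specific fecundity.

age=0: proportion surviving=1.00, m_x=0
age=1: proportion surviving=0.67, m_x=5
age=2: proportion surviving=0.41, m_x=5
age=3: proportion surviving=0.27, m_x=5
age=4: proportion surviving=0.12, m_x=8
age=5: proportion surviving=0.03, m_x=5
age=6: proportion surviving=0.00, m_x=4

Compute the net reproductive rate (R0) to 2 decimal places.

7.86

lx·mx by age: 0, 3.35, 2.05, 1.35, 0.96, 0.15, 0
R0 = Σ lx·mx = 7.86 → 7.86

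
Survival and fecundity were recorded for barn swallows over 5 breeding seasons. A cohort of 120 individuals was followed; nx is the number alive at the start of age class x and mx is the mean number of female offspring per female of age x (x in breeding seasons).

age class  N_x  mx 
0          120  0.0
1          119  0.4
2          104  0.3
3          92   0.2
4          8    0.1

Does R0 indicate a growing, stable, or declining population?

declining

lx = nx/n0 = nx/120: 1, 0.99167…, 0.86667…, 0.76667…, 0.06667…
R0 = Σ lx·mx = 0 + 0.396667… + 0.26… + 0.153333… + 0.006667… = 0.816667…
R0 < 1, so the population is declining.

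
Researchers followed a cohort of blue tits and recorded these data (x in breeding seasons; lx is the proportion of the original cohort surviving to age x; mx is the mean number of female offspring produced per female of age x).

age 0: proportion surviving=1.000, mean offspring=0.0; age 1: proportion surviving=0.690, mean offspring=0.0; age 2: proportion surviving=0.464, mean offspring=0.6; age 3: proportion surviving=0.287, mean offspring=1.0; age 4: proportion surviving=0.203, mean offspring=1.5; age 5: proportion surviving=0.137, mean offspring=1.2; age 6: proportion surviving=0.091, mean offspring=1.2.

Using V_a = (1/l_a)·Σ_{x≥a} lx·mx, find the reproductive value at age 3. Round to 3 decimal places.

lx·mx for x ≥ 3: 0.287, 0.3045, 0.1644, 0.1092 → sum = 0.8651
V_3 = 0.8651 / l_3 = 0.8651 / 0.287 = 3.014286… → 3.014

3.014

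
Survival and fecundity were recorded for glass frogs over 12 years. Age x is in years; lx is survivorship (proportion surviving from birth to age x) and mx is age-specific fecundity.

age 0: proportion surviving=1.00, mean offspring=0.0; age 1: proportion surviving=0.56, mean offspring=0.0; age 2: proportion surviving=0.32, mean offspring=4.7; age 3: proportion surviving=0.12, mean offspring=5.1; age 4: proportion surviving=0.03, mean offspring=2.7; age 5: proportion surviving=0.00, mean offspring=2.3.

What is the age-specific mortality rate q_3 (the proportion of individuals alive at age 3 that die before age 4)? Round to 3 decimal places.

q_3 = (l_3 − l_4) / l_3 = (0.12 − 0.03) / 0.12
     = 0.09 / 0.12 = 0.75 → 0.750

0.750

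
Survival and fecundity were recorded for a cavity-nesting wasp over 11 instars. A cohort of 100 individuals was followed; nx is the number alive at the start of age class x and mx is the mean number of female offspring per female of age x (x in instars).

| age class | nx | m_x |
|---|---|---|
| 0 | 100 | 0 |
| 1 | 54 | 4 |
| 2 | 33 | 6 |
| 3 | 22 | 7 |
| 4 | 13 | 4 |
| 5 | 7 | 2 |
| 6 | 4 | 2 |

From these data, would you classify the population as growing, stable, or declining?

growing

lx = nx/n0 = nx/100: 1, 0.54, 0.33, 0.22, 0.13, 0.07, 0.04
R0 = Σ lx·mx = 0 + 2.16 + 1.98 + 1.54 + 0.52 + 0.14 + 0.08 = 6.42
R0 > 1, so the population is growing.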